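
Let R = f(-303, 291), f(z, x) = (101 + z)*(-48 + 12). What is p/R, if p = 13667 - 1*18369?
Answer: -2351/3636 ≈ -0.64659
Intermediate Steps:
f(z, x) = -3636 - 36*z (f(z, x) = (101 + z)*(-36) = -3636 - 36*z)
p = -4702 (p = 13667 - 18369 = -4702)
R = 7272 (R = -3636 - 36*(-303) = -3636 + 10908 = 7272)
p/R = -4702/7272 = -4702*1/7272 = -2351/3636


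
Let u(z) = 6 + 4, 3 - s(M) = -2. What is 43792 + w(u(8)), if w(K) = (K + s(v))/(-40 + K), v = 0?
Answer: 87583/2 ≈ 43792.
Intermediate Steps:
s(M) = 5 (s(M) = 3 - 1*(-2) = 3 + 2 = 5)
u(z) = 10
w(K) = (5 + K)/(-40 + K) (w(K) = (K + 5)/(-40 + K) = (5 + K)/(-40 + K))
43792 + w(u(8)) = 43792 + (5 + 10)/(-40 + 10) = 43792 + 15/(-30) = 43792 - 1/30*15 = 43792 - ½ = 87583/2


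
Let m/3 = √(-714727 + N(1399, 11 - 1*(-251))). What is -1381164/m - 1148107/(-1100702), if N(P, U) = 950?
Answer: 1148107/1100702 + 460388*I*√713777/713777 ≈ 1.0431 + 544.93*I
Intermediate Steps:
m = 3*I*√713777 (m = 3*√(-714727 + 950) = 3*√(-713777) = 3*(I*√713777) = 3*I*√713777 ≈ 2534.6*I)
-1381164/m - 1148107/(-1100702) = -1381164*(-I*√713777/2141331) - 1148107/(-1100702) = -(-460388)*I*√713777/713777 - 1148107*(-1/1100702) = 460388*I*√713777/713777 + 1148107/1100702 = 1148107/1100702 + 460388*I*√713777/713777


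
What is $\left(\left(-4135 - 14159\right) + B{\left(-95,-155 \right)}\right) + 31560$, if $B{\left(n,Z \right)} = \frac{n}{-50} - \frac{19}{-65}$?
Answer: $\frac{344973}{26} \approx 13268.0$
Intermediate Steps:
$B{\left(n,Z \right)} = \frac{19}{65} - \frac{n}{50}$ ($B{\left(n,Z \right)} = n \left(- \frac{1}{50}\right) - - \frac{19}{65} = - \frac{n}{50} + \frac{19}{65} = \frac{19}{65} - \frac{n}{50}$)
$\left(\left(-4135 - 14159\right) + B{\left(-95,-155 \right)}\right) + 31560 = \left(\left(-4135 - 14159\right) + \left(\frac{19}{65} - - \frac{19}{10}\right)\right) + 31560 = \left(-18294 + \left(\frac{19}{65} + \frac{19}{10}\right)\right) + 31560 = \left(-18294 + \frac{57}{26}\right) + 31560 = - \frac{475587}{26} + 31560 = \frac{344973}{26}$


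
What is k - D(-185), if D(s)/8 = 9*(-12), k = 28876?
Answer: 29740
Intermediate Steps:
D(s) = -864 (D(s) = 8*(9*(-12)) = 8*(-108) = -864)
k - D(-185) = 28876 - 1*(-864) = 28876 + 864 = 29740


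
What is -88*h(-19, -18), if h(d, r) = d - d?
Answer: 0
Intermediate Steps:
h(d, r) = 0
-88*h(-19, -18) = -88*0 = 0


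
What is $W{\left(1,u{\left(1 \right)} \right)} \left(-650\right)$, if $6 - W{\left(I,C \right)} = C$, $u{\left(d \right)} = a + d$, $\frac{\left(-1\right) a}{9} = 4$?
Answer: $-26650$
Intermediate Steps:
$a = -36$ ($a = \left(-9\right) 4 = -36$)
$u{\left(d \right)} = -36 + d$
$W{\left(I,C \right)} = 6 - C$
$W{\left(1,u{\left(1 \right)} \right)} \left(-650\right) = \left(6 - \left(-36 + 1\right)\right) \left(-650\right) = \left(6 - -35\right) \left(-650\right) = \left(6 + 35\right) \left(-650\right) = 41 \left(-650\right) = -26650$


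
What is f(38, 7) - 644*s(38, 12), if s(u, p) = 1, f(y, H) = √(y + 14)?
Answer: -644 + 2*√13 ≈ -636.79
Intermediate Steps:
f(y, H) = √(14 + y)
f(38, 7) - 644*s(38, 12) = √(14 + 38) - 644*1 = √52 - 644 = 2*√13 - 644 = -644 + 2*√13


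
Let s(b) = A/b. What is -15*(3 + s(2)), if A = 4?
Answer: -75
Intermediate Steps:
s(b) = 4/b
-15*(3 + s(2)) = -15*(3 + 4/2) = -15*(3 + 4*(½)) = -15*(3 + 2) = -15*5 = -75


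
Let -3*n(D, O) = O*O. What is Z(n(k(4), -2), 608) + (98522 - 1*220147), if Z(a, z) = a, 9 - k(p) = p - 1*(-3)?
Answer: -364879/3 ≈ -1.2163e+5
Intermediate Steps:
k(p) = 6 - p (k(p) = 9 - (p - 1*(-3)) = 9 - (p + 3) = 9 - (3 + p) = 9 + (-3 - p) = 6 - p)
n(D, O) = -O²/3 (n(D, O) = -O*O/3 = -O²/3)
Z(n(k(4), -2), 608) + (98522 - 1*220147) = -⅓*(-2)² + (98522 - 1*220147) = -⅓*4 + (98522 - 220147) = -4/3 - 121625 = -364879/3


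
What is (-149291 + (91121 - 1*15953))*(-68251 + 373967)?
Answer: -22660587068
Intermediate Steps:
(-149291 + (91121 - 1*15953))*(-68251 + 373967) = (-149291 + (91121 - 15953))*305716 = (-149291 + 75168)*305716 = -74123*305716 = -22660587068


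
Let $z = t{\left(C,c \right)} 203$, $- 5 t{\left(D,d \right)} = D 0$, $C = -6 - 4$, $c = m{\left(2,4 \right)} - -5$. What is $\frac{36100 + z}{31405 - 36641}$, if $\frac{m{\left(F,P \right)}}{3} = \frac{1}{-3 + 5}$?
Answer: $- \frac{9025}{1309} \approx -6.8946$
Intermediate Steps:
$m{\left(F,P \right)} = \frac{3}{2}$ ($m{\left(F,P \right)} = \frac{3}{-3 + 5} = \frac{3}{2}$)
$c = \frac{13}{2}$ ($c = \frac{3}{2} - -5 = \frac{3}{2} + 5 = \frac{13}{2} \approx 6.5$)
$C = -10$ ($C = -6 - 4 = -10$)
$t{\left(D,d \right)} = 0$ ($t{\left(D,d \right)} = - \frac{D 0}{5} = \left(- \frac{1}{5}\right) 0 = 0$)
$z = 0$ ($z = 0 \cdot 203 = 0$)
$\frac{36100 + z}{31405 - 36641} = \frac{36100 + 0}{31405 - 36641} = \frac{36100}{31405 - 36641} = \frac{36100}{-5236} = 36100 \left(- \frac{1}{5236}\right) = - \frac{9025}{1309}$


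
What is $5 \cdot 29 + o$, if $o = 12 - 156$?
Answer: $1$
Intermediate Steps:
$o = -144$
$5 \cdot 29 + o = 5 \cdot 29 - 144 = 145 - 144 = 1$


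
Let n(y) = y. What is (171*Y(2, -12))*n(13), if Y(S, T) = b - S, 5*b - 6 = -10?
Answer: -31122/5 ≈ -6224.4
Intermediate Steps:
b = -⅘ (b = 6/5 + (⅕)*(-10) = 6/5 - 2 = -⅘ ≈ -0.80000)
Y(S, T) = -⅘ - S
(171*Y(2, -12))*n(13) = (171*(-⅘ - 1*2))*13 = (171*(-⅘ - 2))*13 = (171*(-14/5))*13 = -2394/5*13 = -31122/5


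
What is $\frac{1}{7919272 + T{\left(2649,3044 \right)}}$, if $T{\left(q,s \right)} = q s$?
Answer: $\frac{1}{15982828} \approx 6.2567 \cdot 10^{-8}$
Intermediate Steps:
$\frac{1}{7919272 + T{\left(2649,3044 \right)}} = \frac{1}{7919272 + 2649 \cdot 3044} = \frac{1}{7919272 + 8063556} = \frac{1}{15982828}$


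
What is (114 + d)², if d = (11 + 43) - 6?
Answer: 26244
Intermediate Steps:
d = 48 (d = 54 - 6 = 48)
(114 + d)² = (114 + 48)² = 162² = 26244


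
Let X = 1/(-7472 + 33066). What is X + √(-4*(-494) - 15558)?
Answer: 1/25594 + I*√13582 ≈ 3.9072e-5 + 116.54*I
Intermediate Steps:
X = 1/25594 ≈ 3.9072e-5
X + √(-4*(-494) - 15558) = 1/25594 + √(-4*(-494) - 15558) = 1/25594 + √(1976 - 15558) = 1/25594 + √(-13582) = 1/25594 + I*√13582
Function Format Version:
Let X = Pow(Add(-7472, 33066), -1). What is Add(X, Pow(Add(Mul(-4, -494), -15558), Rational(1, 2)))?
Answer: Add(Rational(1, 25594), Mul(I, Pow(13582, Rational(1, 2)))) ≈ Add(3.9072e-5, Mul(116.54, I))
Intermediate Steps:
X = Rational(1, 25594) (X = Pow(25594, -1) = Rational(1, 25594) ≈ 3.9072e-5)
Add(X, Pow(Add(Mul(-4, -494), -15558), Rational(1, 2))) = Add(Rational(1, 25594), Pow(Add(Mul(-4, -494), -15558), Rational(1, 2))) = Add(Rational(1, 25594), Pow(Add(1976, -15558), Rational(1, 2))) = Add(Rational(1, 25594), Pow(-13582, Rational(1, 2))) = Add(Rational(1, 25594), Mul(I, Pow(13582, Rational(1, 2))))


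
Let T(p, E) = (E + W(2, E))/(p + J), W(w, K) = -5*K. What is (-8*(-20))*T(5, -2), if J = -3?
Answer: 640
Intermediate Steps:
T(p, E) = -4*E/(-3 + p) (T(p, E) = (E - 5*E)/(p - 3) = (-4*E)/(-3 + p) = -4*E/(-3 + p))
(-8*(-20))*T(5, -2) = (-8*(-20))*(-4*(-2)/(-3 + 5)) = 160*(-4*(-2)/2) = 160*(-4*(-2)*½) = 160*4 = 640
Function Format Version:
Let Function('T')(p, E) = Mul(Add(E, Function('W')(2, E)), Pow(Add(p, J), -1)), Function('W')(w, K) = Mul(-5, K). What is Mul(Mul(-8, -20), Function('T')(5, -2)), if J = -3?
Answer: 640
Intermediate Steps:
Function('T')(p, E) = Mul(-4, E, Pow(Add(-3, p), -1)) (Function('T')(p, E) = Mul(Add(E, Mul(-5, E)), Pow(Add(p, -3), -1)) = Mul(Mul(-4, E), Pow(Add(-3, p), -1)) = Mul(-4, E, Pow(Add(-3, p), -1)))
Mul(Mul(-8, -20), Function('T')(5, -2)) = Mul(Mul(-8, -20), Mul(-4, -2, Pow(Add(-3, 5), -1))) = Mul(160, Mul(-4, -2, Pow(2, -1))) = Mul(160, Mul(-4, -2, Rational(1, 2))) = Mul(160, 4) = 640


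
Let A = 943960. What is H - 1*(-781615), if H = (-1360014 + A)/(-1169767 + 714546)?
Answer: 355807977969/455221 ≈ 7.8162e+5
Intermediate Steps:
H = 416054/455221 (H = (-1360014 + 943960)/(-1169767 + 714546) = -416054/(-455221) = -416054*(-1/455221) = 416054/455221 ≈ 0.91396)
H - 1*(-781615) = 416054/455221 - 1*(-781615) = 416054/455221 + 781615 = 355807977969/455221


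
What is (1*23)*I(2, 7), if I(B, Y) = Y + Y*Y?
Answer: 1288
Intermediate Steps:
I(B, Y) = Y + Y²
(1*23)*I(2, 7) = (1*23)*(7*(1 + 7)) = 23*(7*8) = 23*56 = 1288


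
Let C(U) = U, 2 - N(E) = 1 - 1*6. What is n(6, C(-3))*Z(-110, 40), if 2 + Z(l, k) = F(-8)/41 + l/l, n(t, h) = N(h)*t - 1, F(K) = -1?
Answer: -42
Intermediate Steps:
N(E) = 7 (N(E) = 2 - (1 - 1*6) = 2 - (1 - 6) = 2 - 1*(-5) = 2 + 5 = 7)
n(t, h) = -1 + 7*t (n(t, h) = 7*t - 1 = -1 + 7*t)
Z(l, k) = -42/41 (Z(l, k) = -2 + (-1/41 + l/l) = -2 + (-1*1/41 + 1) = -2 + (-1/41 + 1) = -2 + 40/41 = -42/41)
n(6, C(-3))*Z(-110, 40) = (-1 + 7*6)*(-42/41) = (-1 + 42)*(-42/41) = 41*(-42/41) = -42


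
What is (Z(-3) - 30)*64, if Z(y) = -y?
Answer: -1728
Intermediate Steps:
(Z(-3) - 30)*64 = (-1*(-3) - 30)*64 = (3 - 30)*64 = -27*64 = -1728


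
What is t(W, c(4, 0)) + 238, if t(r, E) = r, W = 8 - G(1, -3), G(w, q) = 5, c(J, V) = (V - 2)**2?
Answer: 241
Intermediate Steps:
c(J, V) = (-2 + V)**2
W = 3 (W = 8 - 1*5 = 8 - 5 = 3)
t(W, c(4, 0)) + 238 = 3 + 238 = 241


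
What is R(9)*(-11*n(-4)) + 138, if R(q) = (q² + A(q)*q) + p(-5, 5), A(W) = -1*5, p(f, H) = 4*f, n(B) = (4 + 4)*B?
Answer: 5770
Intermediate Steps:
n(B) = 8*B
A(W) = -5
R(q) = -20 + q² - 5*q (R(q) = (q² - 5*q) + 4*(-5) = (q² - 5*q) - 20 = -20 + q² - 5*q)
R(9)*(-11*n(-4)) + 138 = (-20 + 9² - 5*9)*(-88*(-4)) + 138 = (-20 + 81 - 45)*(-11*(-32)) + 138 = 16*352 + 138 = 5632 + 138 = 5770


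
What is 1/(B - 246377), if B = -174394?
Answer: -1/420771 ≈ -2.3766e-6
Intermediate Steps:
1/(B - 246377) = 1/(-174394 - 246377) = 1/(-420771) = -1/420771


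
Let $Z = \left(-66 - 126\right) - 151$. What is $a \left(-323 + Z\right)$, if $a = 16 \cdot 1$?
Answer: $-10656$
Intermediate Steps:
$a = 16$
$Z = -343$ ($Z = -192 - 151 = -343$)
$a \left(-323 + Z\right) = 16 \left(-323 - 343\right) = 16 \left(-666\right) = -10656$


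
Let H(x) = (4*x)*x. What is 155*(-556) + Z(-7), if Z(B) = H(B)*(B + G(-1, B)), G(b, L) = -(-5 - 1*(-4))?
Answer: -87356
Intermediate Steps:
G(b, L) = 1 (G(b, L) = -(-5 + 4) = -1*(-1) = 1)
H(x) = 4*x²
Z(B) = 4*B²*(1 + B) (Z(B) = (4*B²)*(B + 1) = (4*B²)*(1 + B) = 4*B²*(1 + B))
155*(-556) + Z(-7) = 155*(-556) + 4*(-7)²*(1 - 7) = -86180 + 4*49*(-6) = -86180 - 1176 = -87356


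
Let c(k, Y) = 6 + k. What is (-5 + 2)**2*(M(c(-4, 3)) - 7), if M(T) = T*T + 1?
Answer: -18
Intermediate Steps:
M(T) = 1 + T**2 (M(T) = T**2 + 1 = 1 + T**2)
(-5 + 2)**2*(M(c(-4, 3)) - 7) = (-5 + 2)**2*((1 + (6 - 4)**2) - 7) = (-3)**2*((1 + 2**2) - 7) = 9*((1 + 4) - 7) = 9*(5 - 7) = 9*(-2) = -18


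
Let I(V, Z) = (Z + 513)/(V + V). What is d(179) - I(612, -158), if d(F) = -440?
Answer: -538915/1224 ≈ -440.29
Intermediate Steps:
I(V, Z) = (513 + Z)/(2*V) (I(V, Z) = (513 + Z)/((2*V)) = (513 + Z)*(1/(2*V)) = (513 + Z)/(2*V))
d(179) - I(612, -158) = -440 - (513 - 158)/(2*612) = -440 - 355/(2*612) = -440 - 1*355/1224 = -440 - 355/1224 = -538915/1224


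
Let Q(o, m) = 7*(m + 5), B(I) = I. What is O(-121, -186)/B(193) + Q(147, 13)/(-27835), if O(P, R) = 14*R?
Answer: -72506658/5372155 ≈ -13.497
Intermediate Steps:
Q(o, m) = 35 + 7*m (Q(o, m) = 7*(5 + m) = 35 + 7*m)
O(-121, -186)/B(193) + Q(147, 13)/(-27835) = (14*(-186))/193 + (35 + 7*13)/(-27835) = -2604*1/193 + (35 + 91)*(-1/27835) = -2604/193 + 126*(-1/27835) = -2604/193 - 126/27835 = -72506658/5372155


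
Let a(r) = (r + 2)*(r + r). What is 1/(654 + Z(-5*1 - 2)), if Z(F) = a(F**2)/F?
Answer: -1/60 ≈ -0.016667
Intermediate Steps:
a(r) = 2*r*(2 + r) (a(r) = (2 + r)*(2*r) = 2*r*(2 + r))
Z(F) = 2*F*(2 + F**2) (Z(F) = (2*F**2*(2 + F**2))/F = 2*F*(2 + F**2))
1/(654 + Z(-5*1 - 2)) = 1/(654 + 2*(-5*1 - 2)*(2 + (-5*1 - 2)**2)) = 1/(654 + 2*(-5 - 2)*(2 + (-5 - 2)**2)) = 1/(654 + 2*(-7)*(2 + (-7)**2)) = 1/(654 + 2*(-7)*(2 + 49)) = 1/(654 + 2*(-7)*51) = 1/(654 - 714) = 1/(-60) = -1/60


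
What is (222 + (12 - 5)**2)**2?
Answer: 73441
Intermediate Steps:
(222 + (12 - 5)**2)**2 = (222 + 7**2)**2 = (222 + 49)**2 = 271**2 = 73441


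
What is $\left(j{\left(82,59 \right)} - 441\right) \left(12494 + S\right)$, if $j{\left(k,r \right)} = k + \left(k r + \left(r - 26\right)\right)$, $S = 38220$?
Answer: $228821568$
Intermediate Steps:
$j{\left(k,r \right)} = -26 + k + r + k r$ ($j{\left(k,r \right)} = k + \left(k r + \left(-26 + r\right)\right) = k + \left(-26 + r + k r\right) = -26 + k + r + k r$)
$\left(j{\left(82,59 \right)} - 441\right) \left(12494 + S\right) = \left(\left(-26 + 82 + 59 + 82 \cdot 59\right) - 441\right) \left(12494 + 38220\right) = \left(\left(-26 + 82 + 59 + 4838\right) - 441\right) 50714 = \left(4953 - 441\right) 50714 = 4512 \cdot 50714 = 228821568$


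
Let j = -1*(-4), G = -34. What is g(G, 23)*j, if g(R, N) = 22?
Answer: 88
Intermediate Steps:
j = 4
g(G, 23)*j = 22*4 = 88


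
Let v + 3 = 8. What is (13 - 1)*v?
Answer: 60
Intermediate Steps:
v = 5 (v = -3 + 8 = 5)
(13 - 1)*v = (13 - 1)*5 = 12*5 = 60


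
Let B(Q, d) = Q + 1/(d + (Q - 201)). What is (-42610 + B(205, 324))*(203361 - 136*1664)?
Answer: 319110493177/328 ≈ 9.7290e+8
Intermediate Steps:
B(Q, d) = Q + 1/(-201 + Q + d) (B(Q, d) = Q + 1/(d + (-201 + Q)) = Q + 1/(-201 + Q + d))
(-42610 + B(205, 324))*(203361 - 136*1664) = (-42610 + (1 + 205**2 - 201*205 + 205*324)/(-201 + 205 + 324))*(203361 - 136*1664) = (-42610 + (1 + 42025 - 41205 + 66420)/328)*(203361 - 226304) = (-42610 + (1/328)*67241)*(-22943) = (-42610 + 67241/328)*(-22943) = -13908839/328*(-22943) = 319110493177/328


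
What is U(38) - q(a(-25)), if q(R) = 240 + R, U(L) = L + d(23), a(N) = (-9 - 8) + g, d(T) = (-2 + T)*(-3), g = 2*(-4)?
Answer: -240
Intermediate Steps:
g = -8
d(T) = 6 - 3*T
a(N) = -25 (a(N) = (-9 - 8) - 8 = -17 - 8 = -25)
U(L) = -63 + L (U(L) = L + (6 - 3*23) = L + (6 - 69) = L - 63 = -63 + L)
U(38) - q(a(-25)) = (-63 + 38) - (240 - 25) = -25 - 1*215 = -25 - 215 = -240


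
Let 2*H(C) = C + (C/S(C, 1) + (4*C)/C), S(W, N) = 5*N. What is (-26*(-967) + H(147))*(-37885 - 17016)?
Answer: -6926365061/5 ≈ -1.3853e+9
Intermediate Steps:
H(C) = 2 + 3*C/5 (H(C) = (C + (C/((5*1)) + (4*C)/C))/2 = (C + (C/5 + 4))/2 = (C + (4 + C/5))/2 = (4 + 6*C/5)/2 = 2 + 3*C/5)
(-26*(-967) + H(147))*(-37885 - 17016) = (-26*(-967) + (2 + (⅗)*147))*(-37885 - 17016) = (25142 + (2 + 441/5))*(-54901) = (25142 + 451/5)*(-54901) = (126161/5)*(-54901) = -6926365061/5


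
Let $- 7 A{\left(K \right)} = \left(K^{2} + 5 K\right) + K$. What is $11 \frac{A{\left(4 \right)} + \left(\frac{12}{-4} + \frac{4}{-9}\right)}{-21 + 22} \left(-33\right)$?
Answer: $\frac{69817}{21} \approx 3324.6$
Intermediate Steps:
$A{\left(K \right)} = - \frac{6 K}{7} - \frac{K^{2}}{7}$ ($A{\left(K \right)} = - \frac{\left(K^{2} + 5 K\right) + K}{7} = - \frac{K^{2} + 6 K}{7} = - \frac{6 K}{7} - \frac{K^{2}}{7}$)
$11 \frac{A{\left(4 \right)} + \left(\frac{12}{-4} + \frac{4}{-9}\right)}{-21 + 22} \left(-33\right) = 11 \frac{\left(- \frac{1}{7}\right) 4 \left(6 + 4\right) + \left(\frac{12}{-4} + \frac{4}{-9}\right)}{-21 + 22} \left(-33\right) = 11 \frac{\left(- \frac{1}{7}\right) 4 \cdot 10 + \left(12 \left(- \frac{1}{4}\right) + 4 \left(- \frac{1}{9}\right)\right)}{1} \left(-33\right) = 11 \left(- \frac{40}{7} - \frac{31}{9}\right) 1 \left(-33\right) = 11 \left(\left(- \frac{577}{63}\right) 1\right) \left(-33\right) = 11 \left(- \frac{577}{63}\right) \left(-33\right) = \left(- \frac{6347}{63}\right) \left(-33\right) = \frac{69817}{21}$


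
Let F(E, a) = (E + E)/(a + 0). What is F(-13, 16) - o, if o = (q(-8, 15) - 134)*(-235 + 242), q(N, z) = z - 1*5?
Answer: 6931/8 ≈ 866.38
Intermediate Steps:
q(N, z) = -5 + z (q(N, z) = z - 5 = -5 + z)
F(E, a) = 2*E/a (F(E, a) = (2*E)/a = 2*E/a)
o = -868 (o = ((-5 + 15) - 134)*(-235 + 242) = (10 - 134)*7 = -124*7 = -868)
F(-13, 16) - o = 2*(-13)/16 - 1*(-868) = 2*(-13)*(1/16) + 868 = -13/8 + 868 = 6931/8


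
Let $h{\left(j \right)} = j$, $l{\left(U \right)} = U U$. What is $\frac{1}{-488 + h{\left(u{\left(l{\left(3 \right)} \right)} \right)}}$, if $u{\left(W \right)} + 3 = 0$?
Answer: $- \frac{1}{491} \approx -0.0020367$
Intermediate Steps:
$l{\left(U \right)} = U^{2}$
$u{\left(W \right)} = -3$ ($u{\left(W \right)} = -3 + 0 = -3$)
$\frac{1}{-488 + h{\left(u{\left(l{\left(3 \right)} \right)} \right)}} = \frac{1}{-488 - 3} = \frac{1}{-491} = - \frac{1}{491}$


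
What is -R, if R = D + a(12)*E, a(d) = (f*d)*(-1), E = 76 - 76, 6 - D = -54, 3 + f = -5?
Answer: -60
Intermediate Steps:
f = -8 (f = -3 - 5 = -8)
D = 60 (D = 6 - 1*(-54) = 6 + 54 = 60)
E = 0
a(d) = 8*d (a(d) = -8*d*(-1) = 8*d)
R = 60 (R = 60 + (8*12)*0 = 60 + 96*0 = 60 + 0 = 60)
-R = -1*60 = -60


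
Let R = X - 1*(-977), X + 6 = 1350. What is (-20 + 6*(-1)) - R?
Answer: -2347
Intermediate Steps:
X = 1344 (X = -6 + 1350 = 1344)
R = 2321 (R = 1344 - 1*(-977) = 1344 + 977 = 2321)
(-20 + 6*(-1)) - R = (-20 + 6*(-1)) - 1*2321 = (-20 - 6) - 2321 = -26 - 2321 = -2347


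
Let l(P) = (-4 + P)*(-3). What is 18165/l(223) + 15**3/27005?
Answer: -32555230/1182819 ≈ -27.523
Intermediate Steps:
l(P) = 12 - 3*P
18165/l(223) + 15**3/27005 = 18165/(12 - 3*223) + 15**3/27005 = 18165/(12 - 669) + 3375*(1/27005) = 18165/(-657) + 675/5401 = 18165*(-1/657) + 675/5401 = -6055/219 + 675/5401 = -32555230/1182819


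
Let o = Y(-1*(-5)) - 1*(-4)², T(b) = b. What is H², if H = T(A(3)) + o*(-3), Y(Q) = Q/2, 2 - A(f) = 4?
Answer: 5929/4 ≈ 1482.3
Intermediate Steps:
A(f) = -2 (A(f) = 2 - 1*4 = 2 - 4 = -2)
Y(Q) = Q/2 (Y(Q) = Q*(½) = Q/2)
o = -27/2 (o = (-1*(-5))/2 - 1*(-4)² = (½)*5 - 1*16 = 5/2 - 16 = -27/2 ≈ -13.500)
H = 77/2 (H = -2 - 27/2*(-3) = -2 + 81/2 = 77/2 ≈ 38.500)
H² = (77/2)² = 5929/4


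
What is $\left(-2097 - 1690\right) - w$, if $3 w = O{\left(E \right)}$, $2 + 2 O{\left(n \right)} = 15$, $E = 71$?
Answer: $- \frac{22735}{6} \approx -3789.2$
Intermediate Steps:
$O{\left(n \right)} = \frac{13}{2}$ ($O{\left(n \right)} = -1 + \frac{1}{2} \cdot 15 = -1 + \frac{15}{2} = \frac{13}{2}$)
$w = \frac{13}{6}$ ($w = \frac{1}{3} \cdot \frac{13}{2} = \frac{13}{6} \approx 2.1667$)
$\left(-2097 - 1690\right) - w = \left(-2097 - 1690\right) - \frac{13}{6} = -3787 - \frac{13}{6} = - \frac{22735}{6}$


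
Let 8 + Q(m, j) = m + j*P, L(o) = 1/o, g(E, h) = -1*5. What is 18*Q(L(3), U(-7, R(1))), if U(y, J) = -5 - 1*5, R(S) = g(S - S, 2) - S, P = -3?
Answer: 402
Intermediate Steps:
g(E, h) = -5
R(S) = -5 - S
U(y, J) = -10 (U(y, J) = -5 - 5 = -10)
Q(m, j) = -8 + m - 3*j (Q(m, j) = -8 + (m + j*(-3)) = -8 + (m - 3*j) = -8 + m - 3*j)
18*Q(L(3), U(-7, R(1))) = 18*(-8 + 1/3 - 3*(-10)) = 18*(-8 + ⅓ + 30) = 18*(67/3) = 402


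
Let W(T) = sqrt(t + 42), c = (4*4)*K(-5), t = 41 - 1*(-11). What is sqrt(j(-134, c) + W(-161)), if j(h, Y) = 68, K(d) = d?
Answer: sqrt(68 + sqrt(94)) ≈ 8.8145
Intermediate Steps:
t = 52 (t = 41 + 11 = 52)
c = -80 (c = (4*4)*(-5) = 16*(-5) = -80)
W(T) = sqrt(94) (W(T) = sqrt(52 + 42) = sqrt(94))
sqrt(j(-134, c) + W(-161)) = sqrt(68 + sqrt(94))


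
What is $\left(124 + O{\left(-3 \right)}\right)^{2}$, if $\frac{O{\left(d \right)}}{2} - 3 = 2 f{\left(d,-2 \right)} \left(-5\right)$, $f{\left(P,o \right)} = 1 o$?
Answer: $28900$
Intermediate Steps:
$f{\left(P,o \right)} = o$
$O{\left(d \right)} = 46$ ($O{\left(d \right)} = 6 + 2 \cdot 2 \left(-2\right) \left(-5\right) = 6 + 2 \left(\left(-4\right) \left(-5\right)\right) = 6 + 2 \cdot 20 = 6 + 40 = 46$)
$\left(124 + O{\left(-3 \right)}\right)^{2} = \left(124 + 46\right)^{2} = 170^{2} = 28900$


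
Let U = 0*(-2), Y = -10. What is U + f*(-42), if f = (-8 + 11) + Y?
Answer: 294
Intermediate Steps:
U = 0
f = -7 (f = (-8 + 11) - 10 = 3 - 10 = -7)
U + f*(-42) = 0 - 7*(-42) = 0 + 294 = 294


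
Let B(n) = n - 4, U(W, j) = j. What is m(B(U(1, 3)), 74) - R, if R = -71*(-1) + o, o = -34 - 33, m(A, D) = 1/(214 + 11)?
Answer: -899/225 ≈ -3.9956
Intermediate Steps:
B(n) = -4 + n
m(A, D) = 1/225
o = -67
R = 4 (R = -71*(-1) - 67 = 71 - 67 = 4)
m(B(U(1, 3)), 74) - R = 1/225 - 1*4 = 1/225 - 4 = -899/225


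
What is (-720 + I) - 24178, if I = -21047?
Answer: -45945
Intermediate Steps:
(-720 + I) - 24178 = (-720 - 21047) - 24178 = -21767 - 24178 = -45945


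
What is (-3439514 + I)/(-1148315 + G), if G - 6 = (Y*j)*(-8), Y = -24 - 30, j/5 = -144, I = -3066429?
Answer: 6505943/1459349 ≈ 4.4581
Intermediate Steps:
j = -720 (j = 5*(-144) = -720)
Y = -54
G = -311034 (G = 6 - 54*(-720)*(-8) = 6 + 38880*(-8) = 6 - 311040 = -311034)
(-3439514 + I)/(-1148315 + G) = (-3439514 - 3066429)/(-1148315 - 311034) = -6505943/(-1459349) = -6505943*(-1/1459349) = 6505943/1459349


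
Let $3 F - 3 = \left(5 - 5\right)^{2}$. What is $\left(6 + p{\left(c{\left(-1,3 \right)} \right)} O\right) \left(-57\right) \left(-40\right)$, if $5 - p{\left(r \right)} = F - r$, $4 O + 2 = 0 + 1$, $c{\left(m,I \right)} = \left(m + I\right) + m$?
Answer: $10830$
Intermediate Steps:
$c{\left(m,I \right)} = I + 2 m$ ($c{\left(m,I \right)} = \left(I + m\right) + m = I + 2 m$)
$F = 1$ ($F = 1 + \frac{\left(5 - 5\right)^{2}}{3} = 1 + \frac{0^{2}}{3} = 1 + \frac{1}{3} \cdot 0 = 1 + 0 = 1$)
$O = - \frac{1}{4}$ ($O = - \frac{1}{2} + \frac{0 + 1}{4} = - \frac{1}{2} + \frac{1}{4} \cdot 1 = - \frac{1}{2} + \frac{1}{4} = - \frac{1}{4} \approx -0.25$)
$p{\left(r \right)} = 4 + r$ ($p{\left(r \right)} = 5 - \left(1 - r\right) = 5 + \left(-1 + r\right) = 4 + r$)
$\left(6 + p{\left(c{\left(-1,3 \right)} \right)} O\right) \left(-57\right) \left(-40\right) = \left(6 + \left(4 + \left(3 + 2 \left(-1\right)\right)\right) \left(- \frac{1}{4}\right)\right) \left(-57\right) \left(-40\right) = \left(6 + \left(4 + \left(3 - 2\right)\right) \left(- \frac{1}{4}\right)\right) \left(-57\right) \left(-40\right) = \left(6 + \left(4 + 1\right) \left(- \frac{1}{4}\right)\right) \left(-57\right) \left(-40\right) = \left(6 + 5 \left(- \frac{1}{4}\right)\right) \left(-57\right) \left(-40\right) = \left(6 - \frac{5}{4}\right) \left(-57\right) \left(-40\right) = \frac{19}{4} \left(-57\right) \left(-40\right) = \left(- \frac{1083}{4}\right) \left(-40\right) = 10830$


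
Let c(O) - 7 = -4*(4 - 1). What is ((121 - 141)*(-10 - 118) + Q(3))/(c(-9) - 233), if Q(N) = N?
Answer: -2563/238 ≈ -10.769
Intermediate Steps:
c(O) = -5 (c(O) = 7 - 4*(4 - 1) = 7 - 4*3 = 7 - 12 = -5)
((121 - 141)*(-10 - 118) + Q(3))/(c(-9) - 233) = ((121 - 141)*(-10 - 118) + 3)/(-5 - 233) = (-20*(-128) + 3)/(-238) = (2560 + 3)*(-1/238) = 2563*(-1/238) = -2563/238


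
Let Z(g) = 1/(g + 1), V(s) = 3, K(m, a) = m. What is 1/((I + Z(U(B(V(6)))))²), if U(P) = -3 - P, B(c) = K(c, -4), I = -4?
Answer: 25/441 ≈ 0.056689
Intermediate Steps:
B(c) = c
Z(g) = 1/(1 + g)
1/((I + Z(U(B(V(6)))))²) = 1/((-4 + 1/(1 + (-3 - 1*3)))²) = 1/((-4 + 1/(1 + (-3 - 3)))²) = 1/((-4 + 1/(1 - 6))²) = 1/((-4 + 1/(-5))²) = 1/((-4 - ⅕)²) = 1/((-21/5)²) = 1/(441/25) = 25/441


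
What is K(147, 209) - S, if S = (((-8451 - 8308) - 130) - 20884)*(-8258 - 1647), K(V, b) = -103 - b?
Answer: -374141877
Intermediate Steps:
S = 374141565 (S = ((-16759 - 130) - 20884)*(-9905) = (-16889 - 20884)*(-9905) = -37773*(-9905) = 374141565)
K(147, 209) - S = (-103 - 1*209) - 1*374141565 = (-103 - 209) - 374141565 = -312 - 374141565 = -374141877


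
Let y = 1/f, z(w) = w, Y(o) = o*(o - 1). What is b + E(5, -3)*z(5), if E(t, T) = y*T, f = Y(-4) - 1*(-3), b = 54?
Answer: 1227/23 ≈ 53.348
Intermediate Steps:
Y(o) = o*(-1 + o)
f = 23 (f = -4*(-1 - 4) - 1*(-3) = -4*(-5) + 3 = 20 + 3 = 23)
y = 1/23 ≈ 0.043478
E(t, T) = T/23
b + E(5, -3)*z(5) = 54 + ((1/23)*(-3))*5 = 54 - 3/23*5 = 54 - 15/23 = 1227/23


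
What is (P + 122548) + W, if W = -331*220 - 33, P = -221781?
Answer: -172086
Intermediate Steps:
W = -72853 (W = -72820 - 33 = -72853)
(P + 122548) + W = (-221781 + 122548) - 72853 = -99233 - 72853 = -172086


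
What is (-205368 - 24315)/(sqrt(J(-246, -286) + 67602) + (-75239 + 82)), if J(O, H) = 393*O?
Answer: 17262285231/5648603725 + 459366*I*sqrt(7269)/5648603725 ≈ 3.056 + 0.0069335*I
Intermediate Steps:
(-205368 - 24315)/(sqrt(J(-246, -286) + 67602) + (-75239 + 82)) = (-205368 - 24315)/(sqrt(393*(-246) + 67602) + (-75239 + 82)) = -229683/(sqrt(-96678 + 67602) - 75157) = -229683/(sqrt(-29076) - 75157) = -229683/(2*I*sqrt(7269) - 75157) = -229683/(-75157 + 2*I*sqrt(7269))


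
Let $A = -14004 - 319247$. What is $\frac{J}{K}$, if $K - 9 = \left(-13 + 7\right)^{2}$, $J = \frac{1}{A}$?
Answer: $- \frac{1}{14996295} \approx -6.6683 \cdot 10^{-8}$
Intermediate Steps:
$A = -333251$ ($A = -14004 - 319247 = -333251$)
$J = - \frac{1}{333251}$ ($J = \frac{1}{-333251} = - \frac{1}{333251} \approx -3.0007 \cdot 10^{-6}$)
$K = 45$ ($K = 9 + \left(-13 + 7\right)^{2} = 9 + \left(-6\right)^{2} = 9 + 36 = 45$)
$\frac{J}{K} = - \frac{1}{333251 \cdot 45} = \left(- \frac{1}{333251}\right) \frac{1}{45} = - \frac{1}{14996295}$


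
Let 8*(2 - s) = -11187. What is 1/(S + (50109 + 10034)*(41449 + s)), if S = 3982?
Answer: 8/20616751541 ≈ 3.8803e-10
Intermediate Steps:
s = 11203/8 (s = 2 - ⅛*(-11187) = 2 + 11187/8 = 11203/8 ≈ 1400.4)
1/(S + (50109 + 10034)*(41449 + s)) = 1/(3982 + (50109 + 10034)*(41449 + 11203/8)) = 1/(3982 + 60143*(342795/8)) = 1/(3982 + 20616719685/8) = 1/(20616751541/8) = 8/20616751541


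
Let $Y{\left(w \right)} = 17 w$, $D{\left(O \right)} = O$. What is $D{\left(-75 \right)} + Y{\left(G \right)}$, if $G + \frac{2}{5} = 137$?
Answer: $\frac{11236}{5} \approx 2247.2$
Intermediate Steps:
$G = \frac{683}{5}$ ($G = - \frac{2}{5} + 137 = \frac{683}{5} \approx 136.6$)
$D{\left(-75 \right)} + Y{\left(G \right)} = -75 + 17 \cdot \frac{683}{5} = -75 + \frac{11611}{5} = \frac{11236}{5}$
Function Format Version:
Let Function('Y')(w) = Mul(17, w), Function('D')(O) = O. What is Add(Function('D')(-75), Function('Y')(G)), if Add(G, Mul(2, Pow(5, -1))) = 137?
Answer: Rational(11236, 5) ≈ 2247.2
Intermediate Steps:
G = Rational(683, 5) (G = Add(Rational(-2, 5), 137) = Rational(683, 5) ≈ 136.60)
Add(Function('D')(-75), Function('Y')(G)) = Add(-75, Mul(17, Rational(683, 5))) = Add(-75, Rational(11611, 5)) = Rational(11236, 5)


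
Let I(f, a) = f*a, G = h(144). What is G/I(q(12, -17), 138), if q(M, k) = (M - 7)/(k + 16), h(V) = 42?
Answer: -7/115 ≈ -0.060870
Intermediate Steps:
G = 42
q(M, k) = (-7 + M)/(16 + k)
I(f, a) = a*f
G/I(q(12, -17), 138) = 42/((138*((-7 + 12)/(16 - 17)))) = 42/((138*(5/(-1)))) = 42/((138*(-1*5))) = 42/((138*(-5))) = 42/(-690) = 42*(-1/690) = -7/115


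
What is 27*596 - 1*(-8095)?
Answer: 24187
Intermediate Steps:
27*596 - 1*(-8095) = 16092 + 8095 = 24187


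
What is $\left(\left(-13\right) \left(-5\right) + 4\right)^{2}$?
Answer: $4761$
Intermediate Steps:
$\left(\left(-13\right) \left(-5\right) + 4\right)^{2} = \left(65 + 4\right)^{2} = 69^{2} = 4761$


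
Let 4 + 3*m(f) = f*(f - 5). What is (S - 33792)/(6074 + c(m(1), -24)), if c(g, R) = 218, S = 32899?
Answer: -893/6292 ≈ -0.14193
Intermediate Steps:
m(f) = -4/3 + f*(-5 + f)/3 (m(f) = -4/3 + (f*(f - 5))/3 = -4/3 + (f*(-5 + f))/3 = -4/3 + f*(-5 + f)/3)
(S - 33792)/(6074 + c(m(1), -24)) = (32899 - 33792)/(6074 + 218) = -893/6292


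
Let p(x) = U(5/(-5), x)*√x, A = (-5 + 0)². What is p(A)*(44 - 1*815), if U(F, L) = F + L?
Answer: -92520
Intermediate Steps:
A = 25 (A = (-5)² = 25)
p(x) = √x*(-1 + x) (p(x) = (5/(-5) + x)*√x = (5*(-⅕) + x)*√x = (-1 + x)*√x = √x*(-1 + x))
p(A)*(44 - 1*815) = (√25*(-1 + 25))*(44 - 1*815) = (5*24)*(44 - 815) = 120*(-771) = -92520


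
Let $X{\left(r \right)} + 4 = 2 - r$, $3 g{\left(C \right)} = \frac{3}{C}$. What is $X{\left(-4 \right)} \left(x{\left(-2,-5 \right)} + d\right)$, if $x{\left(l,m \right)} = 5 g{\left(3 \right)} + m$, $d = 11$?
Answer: $\frac{46}{3} \approx 15.333$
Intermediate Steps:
$g{\left(C \right)} = \frac{1}{C}$ ($g{\left(C \right)} = \frac{3 \frac{1}{C}}{3} = \frac{1}{C}$)
$x{\left(l,m \right)} = \frac{5}{3} + m$
$X{\left(r \right)} = -2 - r$ ($X{\left(r \right)} = -4 - \left(-2 + r\right) = -2 - r$)
$X{\left(-4 \right)} \left(x{\left(-2,-5 \right)} + d\right) = \left(-2 - -4\right) \left(\left(\frac{5}{3} - 5\right) + 11\right) = \left(-2 + 4\right) \left(- \frac{10}{3} + 11\right) = 2 \cdot \frac{23}{3} = \frac{46}{3}$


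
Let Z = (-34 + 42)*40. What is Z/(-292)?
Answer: -80/73 ≈ -1.0959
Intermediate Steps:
Z = 320 (Z = 8*40 = 320)
Z/(-292) = 320/(-292) = 320*(-1/292) = -80/73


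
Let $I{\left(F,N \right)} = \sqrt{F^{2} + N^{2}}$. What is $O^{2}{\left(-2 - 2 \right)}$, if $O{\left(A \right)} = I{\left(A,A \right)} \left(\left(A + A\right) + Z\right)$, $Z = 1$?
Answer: $1568$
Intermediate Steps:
$O{\left(A \right)} = \sqrt{2} \sqrt{A^{2}} \left(1 + 2 A\right)$ ($O{\left(A \right)} = \sqrt{A^{2} + A^{2}} \left(\left(A + A\right) + 1\right) = \sqrt{2 A^{2}} \left(2 A + 1\right) = \sqrt{2} \sqrt{A^{2}} \left(1 + 2 A\right)$)
$O^{2}{\left(-2 - 2 \right)} = \left(\sqrt{2} \sqrt{\left(-2 - 2\right)^{2}} \left(1 + 2 \left(-2 - 2\right)\right)\right)^{2} = \left(\sqrt{2} \sqrt{\left(-4\right)^{2}} \left(1 + 2 \left(-4\right)\right)\right)^{2} = \left(\sqrt{2} \sqrt{16} \left(1 - 8\right)\right)^{2} = \left(\sqrt{2} \cdot 4 \left(-7\right)\right)^{2} = \left(- 28 \sqrt{2}\right)^{2} = 1568$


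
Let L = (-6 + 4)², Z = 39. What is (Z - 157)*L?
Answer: -472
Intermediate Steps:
L = 4 (L = (-2)² = 4)
(Z - 157)*L = (39 - 157)*4 = -118*4 = -472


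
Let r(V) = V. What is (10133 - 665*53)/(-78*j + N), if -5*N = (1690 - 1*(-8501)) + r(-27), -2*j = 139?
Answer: -125560/16941 ≈ -7.4116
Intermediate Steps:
j = -139/2 (j = -½*139 = -139/2 ≈ -69.500)
N = -10164/5 (N = -((1690 - 1*(-8501)) - 27)/5 = -((1690 + 8501) - 27)/5 = -(10191 - 27)/5 = -⅕*10164 = -10164/5 ≈ -2032.8)
(10133 - 665*53)/(-78*j + N) = (10133 - 665*53)/(-78*(-139/2) - 10164/5) = (10133 - 35245)/(5421 - 10164/5) = -25112/16941/5 = -25112*5/16941 = -125560/16941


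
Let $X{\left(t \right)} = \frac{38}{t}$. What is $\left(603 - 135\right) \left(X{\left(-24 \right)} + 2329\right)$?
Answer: $1089231$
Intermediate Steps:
$\left(603 - 135\right) \left(X{\left(-24 \right)} + 2329\right) = \left(603 - 135\right) \left(\frac{38}{-24} + 2329\right) = 468 \left(38 \left(- \frac{1}{24}\right) + 2329\right) = 468 \left(- \frac{19}{12} + 2329\right) = 468 \cdot \frac{27929}{12} = 1089231$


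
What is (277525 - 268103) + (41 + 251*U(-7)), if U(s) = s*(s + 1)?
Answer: 20005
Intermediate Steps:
U(s) = s*(1 + s)
(277525 - 268103) + (41 + 251*U(-7)) = (277525 - 268103) + (41 + 251*(-7*(1 - 7))) = 9422 + (41 + 251*(-7*(-6))) = 9422 + (41 + 251*42) = 9422 + (41 + 10542) = 9422 + 10583 = 20005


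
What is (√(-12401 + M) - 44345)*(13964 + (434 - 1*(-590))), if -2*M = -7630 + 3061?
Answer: -664642860 + 7494*I*√40466 ≈ -6.6464e+8 + 1.5075e+6*I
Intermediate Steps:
M = 4569/2 (M = -(-7630 + 3061)/2 = -½*(-4569) = 4569/2 ≈ 2284.5)
(√(-12401 + M) - 44345)*(13964 + (434 - 1*(-590))) = (√(-12401 + 4569/2) - 44345)*(13964 + (434 - 1*(-590))) = (√(-20233/2) - 44345)*(13964 + (434 + 590)) = (I*√40466/2 - 44345)*(13964 + 1024) = (-44345 + I*√40466/2)*14988 = -664642860 + 7494*I*√40466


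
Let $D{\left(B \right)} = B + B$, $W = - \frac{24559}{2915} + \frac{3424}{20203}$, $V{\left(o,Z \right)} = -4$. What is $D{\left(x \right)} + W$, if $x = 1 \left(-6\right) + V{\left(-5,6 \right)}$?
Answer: $- \frac{1664019417}{58891745} \approx -28.256$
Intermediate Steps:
$x = -10$ ($x = 1 \left(-6\right) - 4 = -6 - 4 = -10$)
$W = - \frac{486184517}{58891745}$ ($W = \left(-24559\right) \frac{1}{2915} + 3424 \cdot \frac{1}{20203} = - \frac{24559}{2915} + \frac{3424}{20203} = - \frac{486184517}{58891745} \approx -8.2556$)
$D{\left(B \right)} = 2 B$
$D{\left(x \right)} + W = 2 \left(-10\right) - \frac{486184517}{58891745} = -20 - \frac{486184517}{58891745} = - \frac{1664019417}{58891745}$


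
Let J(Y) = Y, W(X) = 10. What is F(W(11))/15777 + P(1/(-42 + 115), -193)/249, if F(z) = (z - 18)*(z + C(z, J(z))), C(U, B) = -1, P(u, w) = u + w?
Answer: -8280560/10621427 ≈ -0.77961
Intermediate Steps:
F(z) = (-1 + z)*(-18 + z) (F(z) = (z - 18)*(z - 1) = (-18 + z)*(-1 + z) = (-1 + z)*(-18 + z))
F(W(11))/15777 + P(1/(-42 + 115), -193)/249 = (18 + 10² - 19*10)/15777 + (1/(-42 + 115) - 193)/249 = (18 + 100 - 190)*(1/15777) + (1/73 - 193)*(1/249) = -72*1/15777 + (1/73 - 193)*(1/249) = -8/1753 - 14088/73*1/249 = -8/1753 - 4696/6059 = -8280560/10621427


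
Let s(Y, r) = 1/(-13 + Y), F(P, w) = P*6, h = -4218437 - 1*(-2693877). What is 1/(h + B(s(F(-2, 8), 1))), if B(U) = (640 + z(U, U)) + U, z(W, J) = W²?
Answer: -625/952450024 ≈ -6.5620e-7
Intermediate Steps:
h = -1524560 (h = -4218437 + 2693877 = -1524560)
F(P, w) = 6*P
B(U) = 640 + U + U² (B(U) = (640 + U²) + U = 640 + U + U²)
1/(h + B(s(F(-2, 8), 1))) = 1/(-1524560 + (640 + 1/(-13 + 6*(-2)) + (1/(-13 + 6*(-2)))²)) = 1/(-1524560 + (640 + 1/(-13 - 12) + (1/(-13 - 12))²)) = 1/(-1524560 + (640 + 1/(-25) + (1/(-25))²)) = 1/(-1524560 + (640 - 1/25 + (-1/25)²)) = 1/(-1524560 + (640 - 1/25 + 1/625)) = 1/(-1524560 + 399976/625) = 1/(-952450024/625) = -625/952450024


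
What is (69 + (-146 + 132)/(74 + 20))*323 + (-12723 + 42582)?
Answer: 2448601/47 ≈ 52098.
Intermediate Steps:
(69 + (-146 + 132)/(74 + 20))*323 + (-12723 + 42582) = (69 - 14/94)*323 + 29859 = (69 - 14*1/94)*323 + 29859 = (69 - 7/47)*323 + 29859 = (3236/47)*323 + 29859 = 1045228/47 + 29859 = 2448601/47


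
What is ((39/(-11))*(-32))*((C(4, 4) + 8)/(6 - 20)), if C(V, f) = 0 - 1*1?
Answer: -624/11 ≈ -56.727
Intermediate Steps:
C(V, f) = -1 (C(V, f) = 0 - 1 = -1)
((39/(-11))*(-32))*((C(4, 4) + 8)/(6 - 20)) = ((39/(-11))*(-32))*((-1 + 8)/(6 - 20)) = ((39*(-1/11))*(-32))*(7/(-14)) = (-39/11*(-32))*(7*(-1/14)) = (1248/11)*(-½) = -624/11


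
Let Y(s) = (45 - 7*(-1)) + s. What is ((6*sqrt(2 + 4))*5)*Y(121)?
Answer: 5190*sqrt(6) ≈ 12713.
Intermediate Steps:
Y(s) = 52 + s (Y(s) = (45 + 7) + s = 52 + s)
((6*sqrt(2 + 4))*5)*Y(121) = ((6*sqrt(2 + 4))*5)*(52 + 121) = ((6*sqrt(6))*5)*173 = (30*sqrt(6))*173 = 5190*sqrt(6)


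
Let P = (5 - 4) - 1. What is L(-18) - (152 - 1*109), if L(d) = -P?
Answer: -43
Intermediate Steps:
P = 0 (P = 1 - 1 = 0)
L(d) = 0 (L(d) = -1*0 = 0)
L(-18) - (152 - 1*109) = 0 - (152 - 1*109) = 0 - (152 - 109) = 0 - 1*43 = 0 - 43 = -43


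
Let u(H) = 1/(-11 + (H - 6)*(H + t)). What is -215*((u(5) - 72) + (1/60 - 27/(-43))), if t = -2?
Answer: 1289969/84 ≈ 15357.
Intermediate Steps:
u(H) = 1/(-11 + (-6 + H)*(-2 + H)) (u(H) = 1/(-11 + (H - 6)*(H - 2)) = 1/(-11 + (-6 + H)*(-2 + H)))
-215*((u(5) - 72) + (1/60 - 27/(-43))) = -215*((1/(1 + 5**2 - 8*5) - 72) + (1/60 - 27/(-43))) = -215*((1/(1 + 25 - 40) - 72) + (1*(1/60) - 27*(-1/43))) = -215*((1/(-14) - 72) + (1/60 + 27/43)) = -215*((-1/14 - 72) + 1663/2580) = -215*(-1009/14 + 1663/2580) = -215*(-1289969/18060) = 1289969/84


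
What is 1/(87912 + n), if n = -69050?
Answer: 1/18862 ≈ 5.3017e-5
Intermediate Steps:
1/(87912 + n) = 1/(87912 - 69050) = 1/18862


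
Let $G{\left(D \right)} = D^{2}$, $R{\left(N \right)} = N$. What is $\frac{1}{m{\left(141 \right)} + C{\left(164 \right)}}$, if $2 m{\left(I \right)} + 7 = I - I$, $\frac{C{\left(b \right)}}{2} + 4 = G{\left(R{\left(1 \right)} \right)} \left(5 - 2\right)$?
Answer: $- \frac{2}{11} \approx -0.18182$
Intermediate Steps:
$C{\left(b \right)} = -2$ ($C{\left(b \right)} = -8 + 2 \cdot 1^{2} \left(5 - 2\right) = -8 + 2 \cdot 1 \cdot 3 = -8 + 2 \cdot 3 = -8 + 6 = -2$)
$m{\left(I \right)} = - \frac{7}{2}$ ($m{\left(I \right)} = - \frac{7}{2} + \frac{I - I}{2} = - \frac{7}{2} + \frac{1}{2} \cdot 0 = - \frac{7}{2} + 0 = - \frac{7}{2}$)
$\frac{1}{m{\left(141 \right)} + C{\left(164 \right)}} = \frac{1}{- \frac{7}{2} - 2} = \frac{1}{- \frac{11}{2}} = - \frac{2}{11}$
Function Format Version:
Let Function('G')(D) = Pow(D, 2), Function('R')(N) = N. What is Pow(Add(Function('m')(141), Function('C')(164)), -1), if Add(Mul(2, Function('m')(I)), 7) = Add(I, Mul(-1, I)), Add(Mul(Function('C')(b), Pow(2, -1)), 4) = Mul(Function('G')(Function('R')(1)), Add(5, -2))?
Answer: Rational(-2, 11) ≈ -0.18182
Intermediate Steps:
Function('C')(b) = -2 (Function('C')(b) = Add(-8, Mul(2, Mul(Pow(1, 2), Add(5, -2)))) = Add(-8, Mul(2, Mul(1, 3))) = Add(-8, Mul(2, 3)) = Add(-8, 6) = -2)
Function('m')(I) = Rational(-7, 2) (Function('m')(I) = Add(Rational(-7, 2), Mul(Rational(1, 2), Add(I, Mul(-1, I)))) = Add(Rational(-7, 2), Mul(Rational(1, 2), 0)) = Add(Rational(-7, 2), 0) = Rational(-7, 2))
Pow(Add(Function('m')(141), Function('C')(164)), -1) = Pow(Add(Rational(-7, 2), -2), -1) = Pow(Rational(-11, 2), -1) = Rational(-2, 11)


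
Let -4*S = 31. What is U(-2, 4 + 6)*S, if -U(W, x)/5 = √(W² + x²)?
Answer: 155*√26/2 ≈ 395.17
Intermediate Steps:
S = -31/4 (S = -¼*31 = -31/4 ≈ -7.7500)
U(W, x) = -5*√(W² + x²)
U(-2, 4 + 6)*S = -5*√((-2)² + (4 + 6)²)*(-31/4) = -5*√(4 + 10²)*(-31/4) = -5*√(4 + 100)*(-31/4) = -10*√26*(-31/4) = 155*√26/2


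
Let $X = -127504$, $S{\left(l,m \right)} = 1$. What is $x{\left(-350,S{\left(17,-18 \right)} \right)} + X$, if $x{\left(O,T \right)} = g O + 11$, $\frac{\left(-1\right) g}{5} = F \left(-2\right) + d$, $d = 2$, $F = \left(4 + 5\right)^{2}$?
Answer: $-407493$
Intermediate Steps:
$F = 81$ ($F = 9^{2} = 81$)
$g = 800$ ($g = - 5 \left(81 \left(-2\right) + 2\right) = - 5 \left(-162 + 2\right) = \left(-5\right) \left(-160\right) = 800$)
$x{\left(O,T \right)} = 11 + 800 O$ ($x{\left(O,T \right)} = 800 O + 11 = 11 + 800 O$)
$x{\left(-350,S{\left(17,-18 \right)} \right)} + X = \left(11 + 800 \left(-350\right)\right) - 127504 = \left(11 - 280000\right) - 127504 = -279989 - 127504 = -407493$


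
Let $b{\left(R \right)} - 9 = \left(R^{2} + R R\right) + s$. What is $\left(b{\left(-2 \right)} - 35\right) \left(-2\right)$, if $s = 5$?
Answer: $26$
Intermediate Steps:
$b{\left(R \right)} = 14 + 2 R^{2}$ ($b{\left(R \right)} = 9 + \left(\left(R^{2} + R R\right) + 5\right) = 9 + \left(\left(R^{2} + R^{2}\right) + 5\right) = 9 + \left(2 R^{2} + 5\right) = 9 + \left(5 + 2 R^{2}\right) = 14 + 2 R^{2}$)
$\left(b{\left(-2 \right)} - 35\right) \left(-2\right) = \left(\left(14 + 2 \left(-2\right)^{2}\right) - 35\right) \left(-2\right) = \left(\left(14 + 2 \cdot 4\right) - 35\right) \left(-2\right) = \left(\left(14 + 8\right) - 35\right) \left(-2\right) = \left(22 - 35\right) \left(-2\right) = \left(-13\right) \left(-2\right) = 26$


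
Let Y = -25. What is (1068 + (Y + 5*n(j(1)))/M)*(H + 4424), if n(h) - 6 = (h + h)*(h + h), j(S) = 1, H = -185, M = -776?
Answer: 3513041577/776 ≈ 4.5271e+6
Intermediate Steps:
n(h) = 6 + 4*h² (n(h) = 6 + (h + h)*(h + h) = 6 + (2*h)*(2*h) = 6 + 4*h²)
(1068 + (Y + 5*n(j(1)))/M)*(H + 4424) = (1068 + (-25 + 5*(6 + 4*1²))/(-776))*(-185 + 4424) = (1068 + (-25 + 5*(6 + 4*1))*(-1/776))*4239 = (1068 + (-25 + 5*(6 + 4))*(-1/776))*4239 = (1068 + (-25 + 5*10)*(-1/776))*4239 = (1068 + (-25 + 50)*(-1/776))*4239 = (1068 + 25*(-1/776))*4239 = (1068 - 25/776)*4239 = (828743/776)*4239 = 3513041577/776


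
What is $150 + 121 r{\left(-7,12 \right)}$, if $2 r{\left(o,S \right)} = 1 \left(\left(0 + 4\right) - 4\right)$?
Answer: $150$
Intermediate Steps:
$r{\left(o,S \right)} = 0$ ($r{\left(o,S \right)} = \frac{1 \left(\left(0 + 4\right) - 4\right)}{2} = \frac{1 \left(4 - 4\right)}{2} = \frac{1 \cdot 0}{2} = \frac{1}{2} \cdot 0 = 0$)
$150 + 121 r{\left(-7,12 \right)} = 150 + 121 \cdot 0 = 150 + 0 = 150$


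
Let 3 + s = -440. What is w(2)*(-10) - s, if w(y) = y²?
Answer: 403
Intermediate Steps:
s = -443 (s = -3 - 440 = -443)
w(2)*(-10) - s = 2²*(-10) - 1*(-443) = 4*(-10) + 443 = -40 + 443 = 403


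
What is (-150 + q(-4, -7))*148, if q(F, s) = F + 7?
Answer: -21756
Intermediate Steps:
q(F, s) = 7 + F
(-150 + q(-4, -7))*148 = (-150 + (7 - 4))*148 = (-150 + 3)*148 = -147*148 = -21756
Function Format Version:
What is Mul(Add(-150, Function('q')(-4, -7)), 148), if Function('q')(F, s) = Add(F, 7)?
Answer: -21756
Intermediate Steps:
Function('q')(F, s) = Add(7, F)
Mul(Add(-150, Function('q')(-4, -7)), 148) = Mul(Add(-150, Add(7, -4)), 148) = Mul(Add(-150, 3), 148) = Mul(-147, 148) = -21756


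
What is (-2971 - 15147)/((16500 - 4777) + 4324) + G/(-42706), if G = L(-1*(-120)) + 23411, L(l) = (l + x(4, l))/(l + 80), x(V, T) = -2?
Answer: -114943309273/68530318200 ≈ -1.6773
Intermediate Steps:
L(l) = (-2 + l)/(80 + l) (L(l) = (l - 2)/(l + 80) = (-2 + l)/(80 + l))
G = 2341159/100 (G = (-2 - 1*(-120))/(80 - 1*(-120)) + 23411 = (-2 + 120)/(80 + 120) + 23411 = 118/200 + 23411 = (1/200)*118 + 23411 = 59/100 + 23411 = 2341159/100 ≈ 23412.)
(-2971 - 15147)/((16500 - 4777) + 4324) + G/(-42706) = (-2971 - 15147)/((16500 - 4777) + 4324) + (2341159/100)/(-42706) = -18118/(11723 + 4324) + (2341159/100)*(-1/42706) = -18118/16047 - 2341159/4270600 = -114943309273/68530318200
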